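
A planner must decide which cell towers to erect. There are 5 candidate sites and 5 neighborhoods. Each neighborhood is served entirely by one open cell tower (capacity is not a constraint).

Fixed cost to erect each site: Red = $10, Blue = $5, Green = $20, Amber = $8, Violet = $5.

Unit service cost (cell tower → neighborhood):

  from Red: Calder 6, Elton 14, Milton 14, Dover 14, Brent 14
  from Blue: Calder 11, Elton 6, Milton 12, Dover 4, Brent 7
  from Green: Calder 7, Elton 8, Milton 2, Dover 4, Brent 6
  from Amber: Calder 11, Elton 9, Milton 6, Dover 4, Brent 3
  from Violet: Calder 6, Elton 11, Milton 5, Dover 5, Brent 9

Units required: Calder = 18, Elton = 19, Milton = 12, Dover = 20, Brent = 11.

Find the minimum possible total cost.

Minimum total cost: 397

For any fixed open set, each neighborhood goes to its cheapest open site; total = fixed + service.
{Blue, Green, Amber, Violet}: Calder→Violet 6·18=108, Elton→Blue 6·19=114, Milton→Green 2·12=24, Dover→Blue 4·20=80, Brent→Amber 3·11=33. Service 359; fixed 38; total 397.
{Red, Blue, Green, Amber}: service 359 + fixed 43 = 402
{Red, Blue, Green, Amber, Violet}: Calder→Red 6·18=108, Elton→Blue 6·19=114, Milton→Green 2·12=24, Dover→Blue 4·20=80, Brent→Amber 3·11=33. Service 359; fixed 48; total 407.
{Blue}: service 613 + fixed 5 = 618
No other subset beats 397.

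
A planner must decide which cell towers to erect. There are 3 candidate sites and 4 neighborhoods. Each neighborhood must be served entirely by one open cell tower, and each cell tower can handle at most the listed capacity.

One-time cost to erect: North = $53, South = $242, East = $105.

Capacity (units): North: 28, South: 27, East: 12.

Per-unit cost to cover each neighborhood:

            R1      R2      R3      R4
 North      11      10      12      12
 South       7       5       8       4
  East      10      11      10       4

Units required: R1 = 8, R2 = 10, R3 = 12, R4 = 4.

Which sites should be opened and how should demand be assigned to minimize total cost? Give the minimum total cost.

Minimum total cost: 498

Open {North, East}: R1→East 10·8=80, R2→North 10·10=100, R3→North 12·12=144, R4→East 4·4=16.
Loads: North carries 22/28, East carries 12/12. Service 340; fixed 158; total 498.
Next best feasible plan costs 514.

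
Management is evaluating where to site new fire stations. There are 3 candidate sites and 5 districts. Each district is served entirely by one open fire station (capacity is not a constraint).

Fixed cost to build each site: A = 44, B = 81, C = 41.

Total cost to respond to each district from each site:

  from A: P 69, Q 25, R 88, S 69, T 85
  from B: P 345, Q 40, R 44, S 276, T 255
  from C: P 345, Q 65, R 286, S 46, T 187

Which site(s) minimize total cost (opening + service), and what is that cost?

Open A only; minimum total cost 380.

For any fixed open set, each district goes to its cheapest open site; total = fixed + service.
{A}: P→A 69, Q→A 25, R→A 88, S→A 69, T→A 85. Service 336; fixed 44; total 380.
{A, C}: P→A 69, Q→A 25, R→A 88, S→C 46, T→A 85. Service 313; fixed 85; total 398.
{A, B}: P→A 69, Q→A 25, R→B 44, S→A 69, T→A 85. Service 292; fixed 125; total 417.
{A, B, C}: service 269 + fixed 166 = 435
No other subset beats 380.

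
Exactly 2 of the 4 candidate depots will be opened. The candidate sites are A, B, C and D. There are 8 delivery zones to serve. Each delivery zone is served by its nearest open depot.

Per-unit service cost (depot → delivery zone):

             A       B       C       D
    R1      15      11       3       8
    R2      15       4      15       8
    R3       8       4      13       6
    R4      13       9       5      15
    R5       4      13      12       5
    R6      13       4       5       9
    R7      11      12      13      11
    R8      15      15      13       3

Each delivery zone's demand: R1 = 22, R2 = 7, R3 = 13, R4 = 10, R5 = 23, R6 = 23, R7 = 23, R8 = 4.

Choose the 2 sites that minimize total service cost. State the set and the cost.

Choose C and D; total service cost 745.

With exactly 2 open, each delivery zone uses its cheapest among the chosen.
{C, D}: R1→C 3·22=66, R2→D 8·7=56, R3→D 6·13=78, R4→C 5·10=50, R5→D 5·23=115, R6→C 5·23=115, R7→D 11·23=253, R8→D 3·4=12. Service cost 745.
{B, D}: service cost 818
{A, C}: service cost 837
Among all 6 size-2 choices, {C, D} is lowest.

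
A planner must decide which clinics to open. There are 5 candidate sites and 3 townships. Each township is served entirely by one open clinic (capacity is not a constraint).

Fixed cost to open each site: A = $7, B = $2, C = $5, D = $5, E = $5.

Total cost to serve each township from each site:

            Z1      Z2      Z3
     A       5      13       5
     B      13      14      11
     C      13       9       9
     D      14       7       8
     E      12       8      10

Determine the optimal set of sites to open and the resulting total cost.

Open A and D; minimum total cost 29.

For any fixed open set, each township goes to its cheapest open site; total = fixed + service.
{A, D}: Z1→A 5, Z2→D 7, Z3→A 5. Service 17; fixed 12; total 29.
{A}: service 23 + fixed 7 = 30
{A, E}: service 18 + fixed 12 = 30
{A, B, C, D, E}: service 17 + fixed 24 = 41
No other subset beats 29.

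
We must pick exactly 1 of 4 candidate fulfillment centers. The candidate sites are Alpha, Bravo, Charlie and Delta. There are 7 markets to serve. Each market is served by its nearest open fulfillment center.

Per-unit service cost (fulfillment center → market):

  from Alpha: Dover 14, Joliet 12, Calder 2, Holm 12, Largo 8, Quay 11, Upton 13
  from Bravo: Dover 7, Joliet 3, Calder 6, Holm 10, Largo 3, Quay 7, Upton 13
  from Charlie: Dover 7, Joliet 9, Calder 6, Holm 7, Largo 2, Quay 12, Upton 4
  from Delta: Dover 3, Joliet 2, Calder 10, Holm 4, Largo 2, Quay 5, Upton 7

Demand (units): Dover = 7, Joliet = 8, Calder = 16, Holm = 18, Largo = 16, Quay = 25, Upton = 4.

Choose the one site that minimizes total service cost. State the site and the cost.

Choose Delta only; total service cost 454.

With exactly 1 open, each market uses its cheapest among the chosen.
{Delta}: Dover→Delta 3·7=21, Joliet→Delta 2·8=16, Calder→Delta 10·16=160, Holm→Delta 4·18=72, Largo→Delta 2·16=32, Quay→Delta 5·25=125, Upton→Delta 7·4=28. Service cost 454.
{Bravo}: service cost 624
{Charlie}: service cost 691
Among all 4 size-1 choices, {Delta} is lowest.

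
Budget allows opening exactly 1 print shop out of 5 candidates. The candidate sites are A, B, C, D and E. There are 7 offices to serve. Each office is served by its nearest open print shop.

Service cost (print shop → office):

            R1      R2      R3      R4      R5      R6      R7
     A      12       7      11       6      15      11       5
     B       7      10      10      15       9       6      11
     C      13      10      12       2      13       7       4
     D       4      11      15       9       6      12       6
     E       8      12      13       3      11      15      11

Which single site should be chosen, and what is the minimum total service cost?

Choose C only; total service cost 61.

With exactly 1 open, each office uses its cheapest among the chosen.
{C}: R1→C 13, R2→C 10, R3→C 12, R4→C 2, R5→C 13, R6→C 7, R7→C 4. Service cost 61.
{D}: service cost 63
{A}: service cost 67
Among all 5 size-1 choices, {C} is lowest.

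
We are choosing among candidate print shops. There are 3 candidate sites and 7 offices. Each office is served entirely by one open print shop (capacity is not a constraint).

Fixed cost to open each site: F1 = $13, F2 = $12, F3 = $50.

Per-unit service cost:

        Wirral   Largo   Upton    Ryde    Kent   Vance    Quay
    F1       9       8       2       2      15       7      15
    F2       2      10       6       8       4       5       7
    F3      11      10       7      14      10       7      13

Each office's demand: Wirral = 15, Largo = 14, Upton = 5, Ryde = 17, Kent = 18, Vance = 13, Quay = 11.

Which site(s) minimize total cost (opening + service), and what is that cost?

For any fixed open set, each office goes to its cheapest open site; total = fixed + service.
{F1, F2}: Wirral→F2 2·15=30, Largo→F1 8·14=112, Upton→F1 2·5=10, Ryde→F1 2·17=34, Kent→F2 4·18=72, Vance→F2 5·13=65, Quay→F2 7·11=77. Service 400; fixed 25; total 425.
{F1, F2, F3}: Wirral→F2 2·15=30, Largo→F1 8·14=112, Upton→F1 2·5=10, Ryde→F1 2·17=34, Kent→F2 4·18=72, Vance→F2 5·13=65, Quay→F2 7·11=77. Service 400; fixed 75; total 475.
{F2}: service 550 + fixed 12 = 562
(All 7 nonempty subsets were checked; F1 and F2 is lowest.)

Open F1 and F2; minimum total cost 425.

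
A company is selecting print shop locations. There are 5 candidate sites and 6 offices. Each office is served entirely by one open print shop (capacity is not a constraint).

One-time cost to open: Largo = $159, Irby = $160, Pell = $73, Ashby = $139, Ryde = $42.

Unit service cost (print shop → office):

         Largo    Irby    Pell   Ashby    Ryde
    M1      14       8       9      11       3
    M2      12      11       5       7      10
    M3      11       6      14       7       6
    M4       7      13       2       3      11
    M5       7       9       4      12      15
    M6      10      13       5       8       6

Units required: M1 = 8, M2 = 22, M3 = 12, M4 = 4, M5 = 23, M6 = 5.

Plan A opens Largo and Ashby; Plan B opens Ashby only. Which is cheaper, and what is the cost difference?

Plan B is cheaper by 44.

Plan A: {Largo, Ashby}: M1→Ashby 11·8=88, M2→Ashby 7·22=154, M3→Ashby 7·12=84, M4→Ashby 3·4=12, M5→Largo 7·23=161, M6→Ashby 8·5=40. Service 539; fixed 298; total 837.
Plan B: {Ashby}: M1→Ashby 11·8=88, M2→Ashby 7·22=154, M3→Ashby 7·12=84, M4→Ashby 3·4=12, M5→Ashby 12·23=276, M6→Ashby 8·5=40. Service 654; fixed 139; total 793.
Difference: |837 − 793| = 44.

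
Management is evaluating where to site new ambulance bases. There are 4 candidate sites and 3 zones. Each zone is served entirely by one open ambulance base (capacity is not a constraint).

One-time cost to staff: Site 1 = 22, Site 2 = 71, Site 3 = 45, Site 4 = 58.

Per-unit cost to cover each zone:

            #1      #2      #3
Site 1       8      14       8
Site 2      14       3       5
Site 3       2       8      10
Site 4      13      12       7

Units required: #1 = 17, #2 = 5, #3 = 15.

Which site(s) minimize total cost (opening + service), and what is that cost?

Open Site 2 and Site 3; minimum total cost 240.

For any fixed open set, each zone goes to its cheapest open site; total = fixed + service.
{Site 2, Site 3}: #1→Site 3 2·17=34, #2→Site 2 3·5=15, #3→Site 2 5·15=75. Service 124; fixed 116; total 240.
{Site 1, Site 3}: service 194 + fixed 67 = 261
{Site 1, Site 2, Site 3}: #1→Site 3 2·17=34, #2→Site 2 3·5=15, #3→Site 2 5·15=75. Service 124; fixed 138; total 262.
{Site 1, Site 2, Site 3, Site 4}: service 124 + fixed 196 = 320
No other subset beats 240.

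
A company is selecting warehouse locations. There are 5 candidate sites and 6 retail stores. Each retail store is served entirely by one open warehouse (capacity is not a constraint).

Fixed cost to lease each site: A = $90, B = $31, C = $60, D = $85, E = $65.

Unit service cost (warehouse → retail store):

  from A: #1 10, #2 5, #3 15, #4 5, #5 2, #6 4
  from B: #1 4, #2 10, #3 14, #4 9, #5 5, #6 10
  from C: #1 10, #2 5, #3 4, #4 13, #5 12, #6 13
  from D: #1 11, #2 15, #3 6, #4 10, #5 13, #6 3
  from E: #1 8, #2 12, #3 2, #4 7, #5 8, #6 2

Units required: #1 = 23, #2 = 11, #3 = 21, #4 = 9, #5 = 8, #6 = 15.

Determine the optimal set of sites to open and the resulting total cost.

For any fixed open set, each retail store goes to its cheapest open site; total = fixed + service.
{A, B, E}: #1→B 4·23=92, #2→A 5·11=55, #3→E 2·21=42, #4→A 5·9=45, #5→A 2·8=16, #6→E 2·15=30. Service 280; fixed 186; total 466.
{B, E}: service 377 + fixed 96 = 473
{B, C, E}: #1→B 4·23=92, #2→C 5·11=55, #3→E 2·21=42, #4→E 7·9=63, #5→B 5·8=40, #6→E 2·15=30. Service 322; fixed 156; total 478.
{A, B, C, D, E}: service 280 + fixed 331 = 611
No other subset beats 466.

Open A, B and E; minimum total cost 466.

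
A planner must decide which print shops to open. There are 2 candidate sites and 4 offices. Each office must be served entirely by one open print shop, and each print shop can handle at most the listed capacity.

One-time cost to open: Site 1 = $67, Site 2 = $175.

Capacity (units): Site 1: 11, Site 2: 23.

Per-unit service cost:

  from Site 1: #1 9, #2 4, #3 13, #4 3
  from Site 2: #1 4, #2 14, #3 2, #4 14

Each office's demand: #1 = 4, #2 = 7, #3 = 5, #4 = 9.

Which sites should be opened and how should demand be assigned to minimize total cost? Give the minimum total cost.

Open {Site 1, Site 2}: #1→Site 2 4·4=16, #2→Site 2 14·7=98, #3→Site 2 2·5=10, #4→Site 1 3·9=27.
Loads: Site 1 carries 9/11, Site 2 carries 16/23. Service 151; fixed 242; total 393.
Next best feasible plan costs 422.

Minimum total cost: 393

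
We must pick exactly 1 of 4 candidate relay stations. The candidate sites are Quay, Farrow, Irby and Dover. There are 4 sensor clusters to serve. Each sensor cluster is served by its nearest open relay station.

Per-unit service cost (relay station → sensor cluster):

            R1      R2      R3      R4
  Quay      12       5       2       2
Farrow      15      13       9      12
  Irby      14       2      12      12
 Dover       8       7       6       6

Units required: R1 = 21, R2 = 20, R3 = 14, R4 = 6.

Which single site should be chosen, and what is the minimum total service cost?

With exactly 1 open, each sensor cluster uses its cheapest among the chosen.
{Quay}: R1→Quay 12·21=252, R2→Quay 5·20=100, R3→Quay 2·14=28, R4→Quay 2·6=12. Service cost 392.
{Dover}: service cost 428
{Irby}: service cost 574
Among all 4 size-1 choices, {Quay} is lowest.

Choose Quay only; total service cost 392.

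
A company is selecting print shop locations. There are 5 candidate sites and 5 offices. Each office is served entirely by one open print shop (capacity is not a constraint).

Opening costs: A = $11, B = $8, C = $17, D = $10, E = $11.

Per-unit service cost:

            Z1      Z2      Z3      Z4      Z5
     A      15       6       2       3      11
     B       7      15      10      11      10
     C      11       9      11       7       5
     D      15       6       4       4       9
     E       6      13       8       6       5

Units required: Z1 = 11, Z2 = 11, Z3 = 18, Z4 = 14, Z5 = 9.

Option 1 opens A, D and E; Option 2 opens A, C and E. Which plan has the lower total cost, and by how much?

Option 1 is cheaper by 7.

Option 1: {A, D, E}: Z1→E 6·11=66, Z2→A 6·11=66, Z3→A 2·18=36, Z4→A 3·14=42, Z5→E 5·9=45. Service 255; fixed 32; total 287.
Option 2: {A, C, E}: Z1→E 6·11=66, Z2→A 6·11=66, Z3→A 2·18=36, Z4→A 3·14=42, Z5→C 5·9=45. Service 255; fixed 39; total 294.
Difference: |287 − 294| = 7.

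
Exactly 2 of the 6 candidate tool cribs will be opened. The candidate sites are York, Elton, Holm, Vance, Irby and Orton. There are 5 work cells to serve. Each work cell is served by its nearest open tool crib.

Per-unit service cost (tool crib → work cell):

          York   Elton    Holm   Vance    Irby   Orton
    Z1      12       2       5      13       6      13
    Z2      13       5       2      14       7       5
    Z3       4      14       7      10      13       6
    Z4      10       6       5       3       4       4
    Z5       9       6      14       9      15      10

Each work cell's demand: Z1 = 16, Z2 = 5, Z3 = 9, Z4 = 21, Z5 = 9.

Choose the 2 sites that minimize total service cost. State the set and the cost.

Choose Elton and Orton; total service cost 249.

With exactly 2 open, each work cell uses its cheapest among the chosen.
{Elton, Orton}: Z1→Elton 2·16=32, Z2→Elton 5·5=25, Z3→Orton 6·9=54, Z4→Orton 4·21=84, Z5→Elton 6·9=54. Service cost 249.
{Elton, Holm}: service cost 264
{Elton, Vance}: service cost 264
Among all 15 size-2 choices, {Elton, Orton} is lowest.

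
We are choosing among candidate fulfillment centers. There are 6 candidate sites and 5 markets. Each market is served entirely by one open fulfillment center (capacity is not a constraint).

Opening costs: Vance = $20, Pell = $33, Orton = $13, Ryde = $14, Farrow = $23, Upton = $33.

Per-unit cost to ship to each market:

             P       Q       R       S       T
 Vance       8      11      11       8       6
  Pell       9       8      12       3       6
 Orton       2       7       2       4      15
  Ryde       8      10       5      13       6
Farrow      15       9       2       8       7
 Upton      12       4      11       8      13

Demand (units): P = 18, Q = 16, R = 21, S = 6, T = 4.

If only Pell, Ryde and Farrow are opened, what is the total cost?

Total cost: 426

Each market is assigned to its cheapest site among the open ones.
{Pell, Ryde, Farrow}: P→Ryde 8·18=144, Q→Pell 8·16=128, R→Farrow 2·21=42, S→Pell 3·6=18, T→Pell 6·4=24. Service 356; fixed 70; total 426.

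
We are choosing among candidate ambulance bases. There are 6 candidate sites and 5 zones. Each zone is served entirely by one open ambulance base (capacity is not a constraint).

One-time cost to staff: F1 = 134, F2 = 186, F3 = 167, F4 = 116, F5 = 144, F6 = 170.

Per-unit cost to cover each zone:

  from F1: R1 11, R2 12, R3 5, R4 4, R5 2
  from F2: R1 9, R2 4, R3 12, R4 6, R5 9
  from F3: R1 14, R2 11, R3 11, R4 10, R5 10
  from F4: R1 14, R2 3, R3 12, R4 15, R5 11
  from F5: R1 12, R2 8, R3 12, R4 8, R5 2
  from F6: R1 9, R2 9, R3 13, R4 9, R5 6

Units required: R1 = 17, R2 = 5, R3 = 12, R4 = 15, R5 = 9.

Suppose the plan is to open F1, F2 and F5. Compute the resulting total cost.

Total cost: 775

Each zone is assigned to its cheapest site among the open ones.
{F1, F2, F5}: R1→F2 9·17=153, R2→F2 4·5=20, R3→F1 5·12=60, R4→F1 4·15=60, R5→F1 2·9=18. Service 311; fixed 464; total 775.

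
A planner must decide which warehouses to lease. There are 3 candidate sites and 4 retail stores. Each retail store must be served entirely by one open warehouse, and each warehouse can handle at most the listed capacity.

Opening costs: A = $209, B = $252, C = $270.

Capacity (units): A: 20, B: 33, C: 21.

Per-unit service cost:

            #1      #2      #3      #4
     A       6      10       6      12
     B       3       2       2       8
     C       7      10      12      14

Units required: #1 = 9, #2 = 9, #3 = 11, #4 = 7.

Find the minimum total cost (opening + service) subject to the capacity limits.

Minimum total cost: 611

Open {A, B}: #1→A 6·9=54, #2→B 2·9=18, #3→B 2·11=22, #4→B 8·7=56.
Loads: A carries 9/20, B carries 27/33. Service 150; fixed 461; total 611.
Next best feasible plan costs 612.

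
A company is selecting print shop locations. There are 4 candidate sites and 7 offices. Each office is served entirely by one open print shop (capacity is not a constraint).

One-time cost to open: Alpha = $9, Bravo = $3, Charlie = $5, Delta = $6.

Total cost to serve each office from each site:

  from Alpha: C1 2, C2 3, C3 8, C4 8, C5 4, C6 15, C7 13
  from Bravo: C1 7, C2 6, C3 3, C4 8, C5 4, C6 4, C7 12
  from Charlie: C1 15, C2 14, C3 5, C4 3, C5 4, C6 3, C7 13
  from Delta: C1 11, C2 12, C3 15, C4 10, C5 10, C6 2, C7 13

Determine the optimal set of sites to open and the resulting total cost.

For any fixed open set, each office goes to its cheapest open site; total = fixed + service.
{Bravo, Charlie}: C1→Bravo 7, C2→Bravo 6, C3→Bravo 3, C4→Charlie 3, C5→Bravo 4, C6→Charlie 3, C7→Bravo 12. Service 38; fixed 8; total 46.
{Alpha, Bravo, Charlie}: service 30 + fixed 17 = 47
{Alpha, Charlie}: service 33 + fixed 14 = 47
{Alpha, Bravo, Charlie, Delta}: C1→Alpha 2, C2→Alpha 3, C3→Bravo 3, C4→Charlie 3, C5→Alpha 4, C6→Delta 2, C7→Bravo 12. Service 29; fixed 23; total 52.
No other subset beats 46.

Open Bravo and Charlie; minimum total cost 46.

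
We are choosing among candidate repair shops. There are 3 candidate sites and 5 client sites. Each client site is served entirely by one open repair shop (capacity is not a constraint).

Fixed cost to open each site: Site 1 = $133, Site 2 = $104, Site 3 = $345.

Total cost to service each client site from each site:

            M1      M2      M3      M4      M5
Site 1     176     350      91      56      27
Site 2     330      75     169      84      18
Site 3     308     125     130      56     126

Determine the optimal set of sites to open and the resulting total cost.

Open Site 1 and Site 2; minimum total cost 653.

For any fixed open set, each client site goes to its cheapest open site; total = fixed + service.
{Site 1, Site 2}: M1→Site 1 176, M2→Site 2 75, M3→Site 1 91, M4→Site 1 56, M5→Site 2 18. Service 416; fixed 237; total 653.
{Site 2}: service 676 + fixed 104 = 780
{Site 1}: service 700 + fixed 133 = 833
{Site 1, Site 2, Site 3}: service 416 + fixed 582 = 998
No other subset beats 653.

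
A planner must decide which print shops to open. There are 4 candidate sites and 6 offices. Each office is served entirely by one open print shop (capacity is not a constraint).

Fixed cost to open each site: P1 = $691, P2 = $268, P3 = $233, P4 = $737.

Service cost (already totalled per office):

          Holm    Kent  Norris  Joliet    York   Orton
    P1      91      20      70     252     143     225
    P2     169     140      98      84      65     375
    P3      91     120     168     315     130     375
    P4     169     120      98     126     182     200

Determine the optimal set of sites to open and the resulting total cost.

Open P2 only; minimum total cost 1199.

For any fixed open set, each office goes to its cheapest open site; total = fixed + service.
{P2}: Holm→P2 169, Kent→P2 140, Norris→P2 98, Joliet→P2 84, York→P2 65, Orton→P2 375. Service 931; fixed 268; total 1199.
{P2, P3}: service 833 + fixed 501 = 1334
{P3}: Holm→P3 91, Kent→P3 120, Norris→P3 168, Joliet→P3 315, York→P3 130, Orton→P3 375. Service 1199; fixed 233; total 1432.
{P1, P2, P3, P4}: Holm→P1 91, Kent→P1 20, Norris→P1 70, Joliet→P2 84, York→P2 65, Orton→P4 200. Service 530; fixed 1929; total 2459.
No other subset beats 1199.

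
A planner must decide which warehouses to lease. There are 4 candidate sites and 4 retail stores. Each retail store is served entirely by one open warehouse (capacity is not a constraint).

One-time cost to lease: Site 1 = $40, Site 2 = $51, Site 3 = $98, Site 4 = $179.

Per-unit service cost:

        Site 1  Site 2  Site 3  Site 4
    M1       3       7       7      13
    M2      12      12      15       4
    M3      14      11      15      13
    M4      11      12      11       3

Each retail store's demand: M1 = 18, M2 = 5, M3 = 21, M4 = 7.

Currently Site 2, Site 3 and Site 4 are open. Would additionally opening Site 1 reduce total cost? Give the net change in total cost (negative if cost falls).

Current service cost with {Site 2, Site 3, Site 4}: 398.
Adding Site 1: each retail store re-picks its cheapest; new service cost 326, saving 72.
Extra fixed cost: 40. Net change = 40 − 72 = -32.
(Totals: 726 → 694.)

Yes — net change −32 (cost falls by 32).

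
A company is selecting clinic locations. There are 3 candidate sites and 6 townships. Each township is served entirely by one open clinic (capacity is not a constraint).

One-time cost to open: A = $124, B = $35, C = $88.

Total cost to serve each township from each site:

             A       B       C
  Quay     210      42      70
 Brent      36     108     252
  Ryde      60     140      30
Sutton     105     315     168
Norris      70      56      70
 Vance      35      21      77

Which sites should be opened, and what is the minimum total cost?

Open A and B; minimum total cost 479.

For any fixed open set, each township goes to its cheapest open site; total = fixed + service.
{A, B}: Quay→B 42, Brent→A 36, Ryde→A 60, Sutton→A 105, Norris→B 56, Vance→B 21. Service 320; fixed 159; total 479.
{A, B, C}: Quay→B 42, Brent→A 36, Ryde→C 30, Sutton→A 105, Norris→B 56, Vance→B 21. Service 290; fixed 247; total 537.
{B, C}: service 425 + fixed 123 = 548
{B}: Quay→B 42, Brent→B 108, Ryde→B 140, Sutton→B 315, Norris→B 56, Vance→B 21. Service 682; fixed 35; total 717.
No other subset beats 479.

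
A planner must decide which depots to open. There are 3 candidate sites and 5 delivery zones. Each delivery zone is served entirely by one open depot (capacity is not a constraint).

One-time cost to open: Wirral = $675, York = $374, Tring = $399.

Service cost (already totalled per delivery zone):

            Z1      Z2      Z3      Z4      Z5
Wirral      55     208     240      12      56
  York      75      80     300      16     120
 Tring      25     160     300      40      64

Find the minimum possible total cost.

For any fixed open set, each delivery zone goes to its cheapest open site; total = fixed + service.
{York}: Z1→York 75, Z2→York 80, Z3→York 300, Z4→York 16, Z5→York 120. Service 591; fixed 374; total 965.
{Tring}: service 589 + fixed 399 = 988
{Wirral}: service 571 + fixed 675 = 1246
{Wirral, York, Tring}: service 413 + fixed 1448 = 1861
(All 7 nonempty subsets were checked; York only is lowest.)

Minimum total cost: 965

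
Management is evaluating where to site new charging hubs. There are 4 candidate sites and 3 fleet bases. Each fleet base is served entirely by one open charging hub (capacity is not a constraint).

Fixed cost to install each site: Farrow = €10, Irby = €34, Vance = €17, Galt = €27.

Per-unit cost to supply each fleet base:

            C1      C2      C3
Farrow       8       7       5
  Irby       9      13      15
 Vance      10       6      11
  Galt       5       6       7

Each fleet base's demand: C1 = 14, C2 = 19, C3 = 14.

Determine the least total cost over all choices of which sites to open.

Minimum total cost: 291

For any fixed open set, each fleet base goes to its cheapest open site; total = fixed + service.
{Farrow, Galt}: C1→Galt 5·14=70, C2→Galt 6·19=114, C3→Farrow 5·14=70. Service 254; fixed 37; total 291.
{Farrow, Vance, Galt}: service 254 + fixed 54 = 308
{Galt}: service 282 + fixed 27 = 309
{Farrow, Irby, Vance, Galt}: C1→Galt 5·14=70, C2→Vance 6·19=114, C3→Farrow 5·14=70. Service 254; fixed 88; total 342.
(All 15 nonempty subsets were checked; Farrow and Galt is lowest.)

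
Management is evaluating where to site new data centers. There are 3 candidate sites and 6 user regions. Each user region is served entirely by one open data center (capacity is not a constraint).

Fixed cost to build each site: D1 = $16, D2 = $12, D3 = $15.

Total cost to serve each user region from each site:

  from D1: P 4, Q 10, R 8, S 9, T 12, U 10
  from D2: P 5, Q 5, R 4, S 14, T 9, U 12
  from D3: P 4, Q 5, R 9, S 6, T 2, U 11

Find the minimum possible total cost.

For any fixed open set, each user region goes to its cheapest open site; total = fixed + service.
{D3}: P→D3 4, Q→D3 5, R→D3 9, S→D3 6, T→D3 2, U→D3 11. Service 37; fixed 15; total 52.
{D2, D3}: P→D3 4, Q→D2 5, R→D2 4, S→D3 6, T→D3 2, U→D3 11. Service 32; fixed 27; total 59.
{D2}: service 49 + fixed 12 = 61
{D1, D2, D3}: P→D1 4, Q→D2 5, R→D2 4, S→D3 6, T→D3 2, U→D1 10. Service 31; fixed 43; total 74.
No other subset beats 52.

Minimum total cost: 52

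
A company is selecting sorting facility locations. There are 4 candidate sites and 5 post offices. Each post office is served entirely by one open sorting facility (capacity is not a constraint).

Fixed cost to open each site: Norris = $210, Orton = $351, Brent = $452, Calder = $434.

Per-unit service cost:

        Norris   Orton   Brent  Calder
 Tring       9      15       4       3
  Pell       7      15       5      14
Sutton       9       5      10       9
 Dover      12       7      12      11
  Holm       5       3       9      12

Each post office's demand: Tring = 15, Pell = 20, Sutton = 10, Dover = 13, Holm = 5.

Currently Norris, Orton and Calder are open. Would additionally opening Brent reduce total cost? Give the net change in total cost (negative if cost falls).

No — net change +412 (cost rises by 412).

Current service cost with {Norris, Orton, Calder}: 341.
Adding Brent: each post office re-picks its cheapest; new service cost 301, saving 40.
Extra fixed cost: 452. Net change = 452 − 40 = 412.
(Totals: 1336 → 1748.)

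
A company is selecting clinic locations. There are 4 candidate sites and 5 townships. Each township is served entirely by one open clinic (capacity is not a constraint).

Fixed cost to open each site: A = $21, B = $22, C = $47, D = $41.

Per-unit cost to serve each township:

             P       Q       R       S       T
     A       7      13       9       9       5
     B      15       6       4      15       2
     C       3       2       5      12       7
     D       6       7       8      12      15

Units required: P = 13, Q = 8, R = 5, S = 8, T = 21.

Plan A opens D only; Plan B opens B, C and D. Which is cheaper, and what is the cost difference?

Plan B is cheaper by 303.

Plan A: {D}: P→D 6·13=78, Q→D 7·8=56, R→D 8·5=40, S→D 12·8=96, T→D 15·21=315. Service 585; fixed 41; total 626.
Plan B: {B, C, D}: P→C 3·13=39, Q→C 2·8=16, R→B 4·5=20, S→C 12·8=96, T→B 2·21=42. Service 213; fixed 110; total 323.
Difference: |626 − 323| = 303.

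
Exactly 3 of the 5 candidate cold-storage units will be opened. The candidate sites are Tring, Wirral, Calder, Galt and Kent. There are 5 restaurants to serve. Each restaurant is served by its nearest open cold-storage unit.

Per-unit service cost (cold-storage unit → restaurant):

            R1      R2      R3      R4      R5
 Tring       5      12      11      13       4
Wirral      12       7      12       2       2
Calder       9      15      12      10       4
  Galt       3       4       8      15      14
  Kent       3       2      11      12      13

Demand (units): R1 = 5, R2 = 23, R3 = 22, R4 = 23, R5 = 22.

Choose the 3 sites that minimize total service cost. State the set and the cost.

Choose Wirral, Galt and Kent; total service cost 327.

With exactly 3 open, each restaurant uses its cheapest among the chosen.
{Wirral, Galt, Kent}: R1→Galt 3·5=15, R2→Kent 2·23=46, R3→Galt 8·22=176, R4→Wirral 2·23=46, R5→Wirral 2·22=44. Service cost 327.
{Tring, Wirral, Galt}: service cost 373
{Wirral, Calder, Galt}: service cost 373
Among all 10 size-3 choices, {Wirral, Galt, Kent} is lowest.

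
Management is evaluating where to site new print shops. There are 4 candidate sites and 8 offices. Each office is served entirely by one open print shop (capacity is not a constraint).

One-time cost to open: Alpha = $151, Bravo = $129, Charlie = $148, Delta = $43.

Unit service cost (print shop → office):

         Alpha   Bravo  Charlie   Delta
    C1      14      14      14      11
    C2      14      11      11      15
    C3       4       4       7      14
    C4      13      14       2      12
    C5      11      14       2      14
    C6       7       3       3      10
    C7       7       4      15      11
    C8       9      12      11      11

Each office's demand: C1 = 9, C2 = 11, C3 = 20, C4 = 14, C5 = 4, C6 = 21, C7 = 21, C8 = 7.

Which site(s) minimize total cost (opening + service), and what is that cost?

For any fixed open set, each office goes to its cheapest open site; total = fixed + service.
{Bravo, Charlie}: C1→Bravo 14·9=126, C2→Bravo 11·11=121, C3→Bravo 4·20=80, C4→Charlie 2·14=28, C5→Charlie 2·4=8, C6→Bravo 3·21=63, C7→Bravo 4·21=84, C8→Charlie 11·7=77. Service 587; fixed 277; total 864.
{Bravo, Charlie, Delta}: C1→Delta 11·9=99, C2→Bravo 11·11=121, C3→Bravo 4·20=80, C4→Charlie 2·14=28, C5→Charlie 2·4=8, C6→Bravo 3·21=63, C7→Bravo 4·21=84, C8→Charlie 11·7=77. Service 560; fixed 320; total 880.
{Bravo, Delta}: C1→Delta 11·9=99, C2→Bravo 11·11=121, C3→Bravo 4·20=80, C4→Delta 12·14=168, C5→Bravo 14·4=56, C6→Bravo 3·21=63, C7→Bravo 4·21=84, C8→Delta 11·7=77. Service 748; fixed 172; total 920.
{Alpha, Bravo, Charlie, Delta}: service 546 + fixed 471 = 1017
(All 15 nonempty subsets were checked; Bravo and Charlie is lowest.)

Open Bravo and Charlie; minimum total cost 864.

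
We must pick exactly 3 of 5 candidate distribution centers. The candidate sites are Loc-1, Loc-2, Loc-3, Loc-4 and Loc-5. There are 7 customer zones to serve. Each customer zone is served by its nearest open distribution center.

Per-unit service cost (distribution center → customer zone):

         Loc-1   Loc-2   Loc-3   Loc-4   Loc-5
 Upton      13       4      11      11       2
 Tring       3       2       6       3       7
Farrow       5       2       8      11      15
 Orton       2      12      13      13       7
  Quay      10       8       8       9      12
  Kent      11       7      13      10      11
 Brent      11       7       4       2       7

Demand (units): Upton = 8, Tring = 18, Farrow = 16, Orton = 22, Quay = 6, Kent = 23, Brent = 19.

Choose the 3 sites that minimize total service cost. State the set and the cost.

Choose Loc-1, Loc-2 and Loc-4; total service cost 391.

With exactly 3 open, each customer zone uses its cheapest among the chosen.
{Loc-1, Loc-2, Loc-4}: Upton→Loc-2 4·8=32, Tring→Loc-2 2·18=36, Farrow→Loc-2 2·16=32, Orton→Loc-1 2·22=44, Quay→Loc-2 8·6=48, Kent→Loc-2 7·23=161, Brent→Loc-4 2·19=38. Service cost 391.
{Loc-1, Loc-2, Loc-3}: service cost 429
{Loc-1, Loc-2, Loc-5}: service cost 470
Among all 10 size-3 choices, {Loc-1, Loc-2, Loc-4} is lowest.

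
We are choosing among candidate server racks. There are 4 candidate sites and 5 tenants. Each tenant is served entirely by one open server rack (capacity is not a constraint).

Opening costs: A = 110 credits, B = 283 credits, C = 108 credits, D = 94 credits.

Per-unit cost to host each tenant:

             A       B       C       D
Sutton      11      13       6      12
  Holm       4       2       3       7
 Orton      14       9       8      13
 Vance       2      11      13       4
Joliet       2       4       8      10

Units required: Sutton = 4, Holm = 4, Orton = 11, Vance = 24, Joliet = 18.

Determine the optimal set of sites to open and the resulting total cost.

Open A only; minimum total cost 408.

For any fixed open set, each tenant goes to its cheapest open site; total = fixed + service.
{A}: Sutton→A 11·4=44, Holm→A 4·4=16, Orton→A 14·11=154, Vance→A 2·24=48, Joliet→A 2·18=36. Service 298; fixed 110; total 408.
{A, C}: service 208 + fixed 218 = 426
{A, D}: service 287 + fixed 204 = 491
{A, B, C, D}: service 204 + fixed 595 = 799
(All 15 nonempty subsets were checked; A only is lowest.)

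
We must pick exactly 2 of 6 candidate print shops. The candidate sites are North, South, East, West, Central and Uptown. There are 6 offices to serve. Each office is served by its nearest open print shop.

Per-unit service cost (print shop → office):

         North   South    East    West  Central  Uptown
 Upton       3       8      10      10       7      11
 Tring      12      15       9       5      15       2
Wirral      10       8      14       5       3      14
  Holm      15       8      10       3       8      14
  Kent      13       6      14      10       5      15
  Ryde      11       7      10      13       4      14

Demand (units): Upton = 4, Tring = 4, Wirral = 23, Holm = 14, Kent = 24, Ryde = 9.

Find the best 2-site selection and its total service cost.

Choose West and Central; total service cost 315.

With exactly 2 open, each office uses its cheapest among the chosen.
{West, Central}: Upton→Central 7·4=28, Tring→West 5·4=20, Wirral→Central 3·23=69, Holm→West 3·14=42, Kent→Central 5·24=120, Ryde→Central 4·9=36. Service cost 315.
{Central, Uptown}: service cost 373
{North, Central}: service cost 397
Among all 15 size-2 choices, {West, Central} is lowest.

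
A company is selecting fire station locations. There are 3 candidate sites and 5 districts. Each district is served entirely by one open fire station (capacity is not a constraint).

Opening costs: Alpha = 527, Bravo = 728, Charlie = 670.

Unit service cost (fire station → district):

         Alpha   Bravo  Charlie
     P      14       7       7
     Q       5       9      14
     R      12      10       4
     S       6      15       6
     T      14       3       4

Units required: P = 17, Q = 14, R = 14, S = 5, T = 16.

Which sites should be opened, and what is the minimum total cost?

Open Charlie only; minimum total cost 1135.

For any fixed open set, each district goes to its cheapest open site; total = fixed + service.
{Charlie}: P→Charlie 7·17=119, Q→Charlie 14·14=196, R→Charlie 4·14=56, S→Charlie 6·5=30, T→Charlie 4·16=64. Service 465; fixed 670; total 1135.
{Bravo}: P→Bravo 7·17=119, Q→Bravo 9·14=126, R→Bravo 10·14=140, S→Bravo 15·5=75, T→Bravo 3·16=48. Service 508; fixed 728; total 1236.
{Alpha}: service 730 + fixed 527 = 1257
{Alpha, Bravo, Charlie}: service 323 + fixed 1925 = 2248
No other subset beats 1135.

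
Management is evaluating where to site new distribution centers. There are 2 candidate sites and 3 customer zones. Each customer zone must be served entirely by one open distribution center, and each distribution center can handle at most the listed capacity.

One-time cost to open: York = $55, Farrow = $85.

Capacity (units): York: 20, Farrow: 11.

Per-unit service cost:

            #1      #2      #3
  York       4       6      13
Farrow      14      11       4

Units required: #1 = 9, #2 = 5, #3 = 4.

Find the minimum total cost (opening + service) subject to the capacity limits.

Open {York}: #1→York 4·9=36, #2→York 6·5=30, #3→York 13·4=52.
Loads: York carries 18/20. Service 118; fixed 55; total 173.
Next best feasible plan costs 222.

Minimum total cost: 173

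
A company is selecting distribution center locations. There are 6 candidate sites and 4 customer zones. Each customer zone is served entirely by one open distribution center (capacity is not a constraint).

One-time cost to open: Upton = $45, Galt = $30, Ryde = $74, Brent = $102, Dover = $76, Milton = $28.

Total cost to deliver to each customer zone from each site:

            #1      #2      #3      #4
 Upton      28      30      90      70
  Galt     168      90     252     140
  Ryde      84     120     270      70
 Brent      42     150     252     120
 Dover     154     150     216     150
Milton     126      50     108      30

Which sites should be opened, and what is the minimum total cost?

For any fixed open set, each customer zone goes to its cheapest open site; total = fixed + service.
{Upton, Milton}: #1→Upton 28, #2→Upton 30, #3→Upton 90, #4→Milton 30. Service 178; fixed 73; total 251.
{Upton}: service 218 + fixed 45 = 263
{Upton, Galt, Milton}: service 178 + fixed 103 = 281
{Upton, Galt, Ryde, Brent, Dover, Milton}: service 178 + fixed 355 = 533
No other subset beats 251.

Open Upton and Milton; minimum total cost 251.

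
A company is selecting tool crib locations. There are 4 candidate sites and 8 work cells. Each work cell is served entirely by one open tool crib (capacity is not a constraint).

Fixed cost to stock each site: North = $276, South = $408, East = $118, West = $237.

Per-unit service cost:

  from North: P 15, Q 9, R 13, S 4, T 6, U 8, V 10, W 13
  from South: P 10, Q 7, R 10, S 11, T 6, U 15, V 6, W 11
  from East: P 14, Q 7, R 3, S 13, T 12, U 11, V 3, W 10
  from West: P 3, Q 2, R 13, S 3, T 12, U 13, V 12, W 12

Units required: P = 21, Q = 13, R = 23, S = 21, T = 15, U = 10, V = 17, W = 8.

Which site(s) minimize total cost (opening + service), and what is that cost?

For any fixed open set, each work cell goes to its cheapest open site; total = fixed + service.
{East, West}: P→West 3·21=63, Q→West 2·13=26, R→East 3·23=69, S→West 3·21=63, T→East 12·15=180, U→East 11·10=110, V→East 3·17=51, W→East 10·8=80. Service 642; fixed 355; total 997.
{North, East, West}: P→West 3·21=63, Q→West 2·13=26, R→East 3·23=69, S→West 3·21=63, T→North 6·15=90, U→North 8·10=80, V→East 3·17=51, W→East 10·8=80. Service 522; fixed 631; total 1153.
{North, East}: service 839 + fixed 394 = 1233
{North, South, East, West}: P→West 3·21=63, Q→West 2·13=26, R→East 3·23=69, S→West 3·21=63, T→North 6·15=90, U→North 8·10=80, V→East 3·17=51, W→East 10·8=80. Service 522; fixed 1039; total 1561.
(All 15 nonempty subsets were checked; East and West is lowest.)

Open East and West; minimum total cost 997.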